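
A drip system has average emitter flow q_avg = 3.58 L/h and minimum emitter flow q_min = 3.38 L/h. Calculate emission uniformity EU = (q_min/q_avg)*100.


EU = (q_min/q_avg)*100 = (3.38/3.58)*100 = 94.4134%

94.4134 %


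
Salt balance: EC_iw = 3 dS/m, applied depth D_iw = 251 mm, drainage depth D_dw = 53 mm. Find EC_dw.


EC_dw = EC_iw * D_iw / D_dw
EC_dw = 3 * 251 / 53
EC_dw = 753 / 53

14.2075 dS/m


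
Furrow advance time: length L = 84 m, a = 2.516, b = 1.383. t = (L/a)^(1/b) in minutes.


t = (L/a)^(1/b)
t = (84/2.516)^(1/1.383)
t = 33.386328^(1/1.383)

12.6369 min


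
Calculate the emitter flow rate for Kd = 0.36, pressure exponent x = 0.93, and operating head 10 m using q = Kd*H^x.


q = Kd * H^x = 0.36 * 10^0.93 = 0.36 * 8.511380

3.0641 L/h


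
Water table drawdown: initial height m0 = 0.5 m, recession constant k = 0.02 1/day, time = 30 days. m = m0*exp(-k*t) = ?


m = m0 * exp(-k*t)
m = 0.5 * exp(-0.02 * 30)
m = 0.5 * exp(-0.6000)

0.2744 m


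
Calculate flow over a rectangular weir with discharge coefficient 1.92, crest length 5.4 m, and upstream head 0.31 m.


Q = C * L * H^(3/2) = 1.92 * 5.4 * 0.31^1.5 = 1.92 * 5.4 * 0.172601

1.7895 m^3/s


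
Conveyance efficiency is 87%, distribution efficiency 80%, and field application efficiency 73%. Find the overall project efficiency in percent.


Ec = 0.87, Eb = 0.8, Ea = 0.73
E = 0.87 * 0.8 * 0.73 * 100 = 50.8080%

50.8080 %


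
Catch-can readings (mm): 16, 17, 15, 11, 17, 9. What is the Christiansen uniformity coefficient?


mean = 14.166667 mm
MAD = 2.777778 mm
CU = (1 - 2.777778/14.166667)*100

80.3922 %


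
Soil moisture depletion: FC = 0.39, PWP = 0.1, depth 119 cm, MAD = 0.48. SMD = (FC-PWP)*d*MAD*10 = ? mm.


SMD = (FC - PWP) * d * MAD * 10
SMD = (0.39 - 0.1) * 119 * 0.48 * 10
SMD = 0.2900 * 119 * 0.48 * 10

165.6480 mm


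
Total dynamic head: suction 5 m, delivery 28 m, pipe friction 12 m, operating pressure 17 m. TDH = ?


TDH = Hs + Hd + hf + Hp = 5 + 28 + 12 + 17 = 62

62 m


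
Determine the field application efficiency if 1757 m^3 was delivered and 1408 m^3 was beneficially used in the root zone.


Ea = V_root / V_field * 100 = 1408 / 1757 * 100 = 80.1366%

80.1366 %


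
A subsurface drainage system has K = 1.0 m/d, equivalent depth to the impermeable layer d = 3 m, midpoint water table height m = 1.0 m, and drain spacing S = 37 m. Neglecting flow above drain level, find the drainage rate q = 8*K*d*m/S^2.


q = 8*K*d*m/S^2
q = 8*1.0*3*1.0/37^2
q = 24.0000 / 1369

0.0175 m/d


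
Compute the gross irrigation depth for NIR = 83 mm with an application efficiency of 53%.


Ea = 53% = 0.53
GID = NIR / Ea = 83 / 0.53 = 156.6038 mm

156.6038 mm


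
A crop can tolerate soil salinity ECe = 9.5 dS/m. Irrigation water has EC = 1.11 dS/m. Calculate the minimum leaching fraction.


LR = ECiw / (5*ECe - ECiw)
LR = 1.11 / (5*9.5 - 1.11)
LR = 1.11 / 46.3900

0.0239


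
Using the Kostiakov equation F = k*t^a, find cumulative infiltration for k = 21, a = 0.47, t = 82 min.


F = k * t^a = 21 * 82^0.47
F = 21 * 7.934006

166.6141 mm


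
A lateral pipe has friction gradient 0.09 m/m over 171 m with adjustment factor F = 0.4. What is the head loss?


hf = J * L * F = 0.09 * 171 * 0.4 = 6.1560 m

6.1560 m


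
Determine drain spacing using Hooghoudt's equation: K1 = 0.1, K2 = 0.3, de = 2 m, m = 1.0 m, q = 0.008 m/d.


S^2 = 8*K2*de*m/q + 4*K1*m^2/q
S^2 = 8*0.3*2*1.0/0.008 + 4*0.1*1.0^2/0.008
S = sqrt(650.0000)

25.4951 m


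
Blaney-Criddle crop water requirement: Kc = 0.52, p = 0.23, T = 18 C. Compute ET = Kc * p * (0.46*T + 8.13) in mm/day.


ET = Kc * p * (0.46*T + 8.13)
ET = 0.52 * 0.23 * (0.46*18 + 8.13)
ET = 0.52 * 0.23 * 16.4100

1.9626 mm/day


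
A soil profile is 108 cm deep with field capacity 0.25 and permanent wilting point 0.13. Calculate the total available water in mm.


AWC = (FC - PWP) * d * 10
AWC = (0.25 - 0.13) * 108 * 10
AWC = 0.1200 * 108 * 10

129.6000 mm


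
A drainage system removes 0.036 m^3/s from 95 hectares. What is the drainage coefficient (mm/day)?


DC = Q * 86400 / (A * 10000) * 1000
DC = 0.036 * 86400 / (95 * 10000) * 1000
DC = 3110400.0000 / 950000

3.2741 mm/day


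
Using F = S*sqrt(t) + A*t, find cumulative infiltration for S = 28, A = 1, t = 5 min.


F = S*sqrt(t) + A*t
F = 28*sqrt(5) + 1*5
F = 28*2.236068 + 5

67.6099 mm


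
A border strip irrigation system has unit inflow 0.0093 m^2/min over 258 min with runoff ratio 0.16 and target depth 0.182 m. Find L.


L = q*t/((1+r)*Z)
L = 0.0093*258/((1+0.16)*0.182)
L = 2.3994/0.21112

11.3651 m


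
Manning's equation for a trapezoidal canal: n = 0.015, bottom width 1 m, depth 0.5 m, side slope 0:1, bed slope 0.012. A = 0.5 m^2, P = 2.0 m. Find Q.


R = A/P = 0.5/2.0 = 0.250000
Q = (1/0.015) * 0.5 * 0.250000^(2/3) * 0.012^0.5

1.4491 m^3/s


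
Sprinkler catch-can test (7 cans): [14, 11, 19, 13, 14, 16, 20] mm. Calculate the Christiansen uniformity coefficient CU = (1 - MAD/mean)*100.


mean = 15.285714 mm
MAD = 2.612245 mm
CU = (1 - 2.612245/15.285714)*100

82.9105 %


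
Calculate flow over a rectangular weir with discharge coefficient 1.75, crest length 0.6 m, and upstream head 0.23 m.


Q = C * L * H^(3/2) = 1.75 * 0.6 * 0.23^1.5 = 1.75 * 0.6 * 0.110304

0.1158 m^3/s


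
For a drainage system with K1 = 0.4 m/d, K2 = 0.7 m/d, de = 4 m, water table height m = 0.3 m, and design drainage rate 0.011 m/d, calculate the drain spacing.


S^2 = 8*K2*de*m/q + 4*K1*m^2/q
S^2 = 8*0.7*4*0.3/0.011 + 4*0.4*0.3^2/0.011
S = sqrt(624.0000)

24.9800 m


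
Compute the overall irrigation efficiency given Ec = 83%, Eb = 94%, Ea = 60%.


Ec = 0.83, Eb = 0.94, Ea = 0.6
E = 0.83 * 0.94 * 0.6 * 100 = 46.8120%

46.8120 %


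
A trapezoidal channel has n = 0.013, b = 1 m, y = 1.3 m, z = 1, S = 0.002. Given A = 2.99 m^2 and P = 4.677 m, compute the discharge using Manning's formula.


R = A/P = 2.99/4.677 = 0.639299
Q = (1/0.013) * 2.99 * 0.639299^(2/3) * 0.002^0.5

7.6333 m^3/s


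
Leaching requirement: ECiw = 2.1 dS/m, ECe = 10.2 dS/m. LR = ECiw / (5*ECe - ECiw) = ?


LR = ECiw / (5*ECe - ECiw)
LR = 2.1 / (5*10.2 - 2.1)
LR = 2.1 / 48.9000

0.0429


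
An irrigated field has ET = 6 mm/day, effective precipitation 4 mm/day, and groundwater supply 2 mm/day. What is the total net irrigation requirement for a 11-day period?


Daily deficit = ET - Pe - GW = 6 - 4 - 2 = 0 mm/day
NIR = 0 * 11 = 0 mm

0 mm


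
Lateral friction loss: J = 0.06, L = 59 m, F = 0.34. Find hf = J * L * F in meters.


hf = J * L * F = 0.06 * 59 * 0.34 = 1.2036 m

1.2036 m


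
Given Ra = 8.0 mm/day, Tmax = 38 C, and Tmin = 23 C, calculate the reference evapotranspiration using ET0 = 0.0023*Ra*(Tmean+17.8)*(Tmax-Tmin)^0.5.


Tmean = (Tmax + Tmin)/2 = (38 + 23)/2 = 30.5
ET0 = 0.0023 * 8.0 * (30.5 + 17.8) * sqrt(38 - 23)
ET0 = 0.0023 * 8.0 * 48.3 * 3.872983

3.4420 mm/day


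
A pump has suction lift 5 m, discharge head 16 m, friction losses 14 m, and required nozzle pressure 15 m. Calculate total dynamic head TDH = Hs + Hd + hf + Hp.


TDH = Hs + Hd + hf + Hp = 5 + 16 + 14 + 15 = 50

50 m


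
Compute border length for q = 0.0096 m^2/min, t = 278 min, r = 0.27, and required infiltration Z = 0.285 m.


L = q*t/((1+r)*Z)
L = 0.0096*278/((1+0.27)*0.285)
L = 2.6688/0.36195

7.3734 m


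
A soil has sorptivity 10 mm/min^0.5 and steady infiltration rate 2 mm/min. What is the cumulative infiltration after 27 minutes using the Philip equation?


F = S*sqrt(t) + A*t
F = 10*sqrt(27) + 2*27
F = 10*5.196152 + 54

105.9615 mm


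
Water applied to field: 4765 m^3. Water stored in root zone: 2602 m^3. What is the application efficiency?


Ea = V_root / V_field * 100 = 2602 / 4765 * 100 = 54.6065%

54.6065 %


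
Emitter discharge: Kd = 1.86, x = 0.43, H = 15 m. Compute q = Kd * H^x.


q = Kd * H^x = 1.86 * 15^0.43 = 1.86 * 3.204197

5.9598 L/h


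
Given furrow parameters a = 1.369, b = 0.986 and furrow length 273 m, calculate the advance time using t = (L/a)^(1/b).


t = (L/a)^(1/b)
t = (273/1.369)^(1/0.986)
t = 199.415632^(1/0.986)

214.9874 min


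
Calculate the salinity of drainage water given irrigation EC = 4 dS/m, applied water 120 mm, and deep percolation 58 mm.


EC_dw = EC_iw * D_iw / D_dw
EC_dw = 4 * 120 / 58
EC_dw = 480 / 58

8.2759 dS/m


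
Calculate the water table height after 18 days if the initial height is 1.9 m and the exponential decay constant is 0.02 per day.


m = m0 * exp(-k*t)
m = 1.9 * exp(-0.02 * 18)
m = 1.9 * exp(-0.3600)

1.3256 m


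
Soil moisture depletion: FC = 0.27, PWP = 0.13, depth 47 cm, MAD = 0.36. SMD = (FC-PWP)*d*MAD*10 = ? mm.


SMD = (FC - PWP) * d * MAD * 10
SMD = (0.27 - 0.13) * 47 * 0.36 * 10
SMD = 0.1400 * 47 * 0.36 * 10

23.6880 mm


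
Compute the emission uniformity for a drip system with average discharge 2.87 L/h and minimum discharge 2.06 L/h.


EU = (q_min/q_avg)*100 = (2.06/2.87)*100 = 71.7770%

71.7770 %


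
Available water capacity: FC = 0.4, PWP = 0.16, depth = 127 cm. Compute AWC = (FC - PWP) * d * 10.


AWC = (FC - PWP) * d * 10
AWC = (0.4 - 0.16) * 127 * 10
AWC = 0.2400 * 127 * 10

304.8000 mm


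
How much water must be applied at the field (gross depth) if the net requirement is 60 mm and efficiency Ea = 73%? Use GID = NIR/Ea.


Ea = 73% = 0.73
GID = NIR / Ea = 60 / 0.73 = 82.1918 mm

82.1918 mm


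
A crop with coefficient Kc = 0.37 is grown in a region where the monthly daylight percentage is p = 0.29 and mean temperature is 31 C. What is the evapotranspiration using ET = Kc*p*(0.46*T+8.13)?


ET = Kc * p * (0.46*T + 8.13)
ET = 0.37 * 0.29 * (0.46*31 + 8.13)
ET = 0.37 * 0.29 * 22.3900

2.4024 mm/day


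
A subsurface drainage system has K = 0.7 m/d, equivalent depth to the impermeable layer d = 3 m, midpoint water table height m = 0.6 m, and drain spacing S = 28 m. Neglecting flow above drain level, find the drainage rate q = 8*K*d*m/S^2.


q = 8*K*d*m/S^2
q = 8*0.7*3*0.6/28^2
q = 10.0800 / 784

0.0129 m/d


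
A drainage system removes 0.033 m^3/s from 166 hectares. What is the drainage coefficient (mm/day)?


DC = Q * 86400 / (A * 10000) * 1000
DC = 0.033 * 86400 / (166 * 10000) * 1000
DC = 2851200.0000 / 1660000

1.7176 mm/day


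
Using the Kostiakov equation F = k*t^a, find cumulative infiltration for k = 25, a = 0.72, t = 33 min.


F = k * t^a = 25 * 33^0.72
F = 25 * 12.397384

309.9346 mm


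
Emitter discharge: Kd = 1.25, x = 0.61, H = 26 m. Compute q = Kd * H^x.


q = Kd * H^x = 1.25 * 26^0.61 = 1.25 * 7.296822

9.1210 L/h


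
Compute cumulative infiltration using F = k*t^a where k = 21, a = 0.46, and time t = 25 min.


F = k * t^a = 21 * 25^0.46
F = 21 * 4.395947

92.3149 mm


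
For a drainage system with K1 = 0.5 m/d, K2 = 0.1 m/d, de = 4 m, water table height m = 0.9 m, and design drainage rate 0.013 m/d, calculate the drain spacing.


S^2 = 8*K2*de*m/q + 4*K1*m^2/q
S^2 = 8*0.1*4*0.9/0.013 + 4*0.5*0.9^2/0.013
S = sqrt(346.1538)

18.6052 m


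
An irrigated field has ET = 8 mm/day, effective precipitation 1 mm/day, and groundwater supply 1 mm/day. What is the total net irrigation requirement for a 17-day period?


Daily deficit = ET - Pe - GW = 8 - 1 - 1 = 6 mm/day
NIR = 6 * 17 = 102 mm

102.0000 mm


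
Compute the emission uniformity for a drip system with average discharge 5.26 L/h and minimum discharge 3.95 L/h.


EU = (q_min/q_avg)*100 = (3.95/5.26)*100 = 75.0951%

75.0951 %


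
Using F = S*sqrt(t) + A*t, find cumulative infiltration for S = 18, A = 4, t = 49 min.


F = S*sqrt(t) + A*t
F = 18*sqrt(49) + 4*49
F = 18*7.000000 + 196

322.0000 mm


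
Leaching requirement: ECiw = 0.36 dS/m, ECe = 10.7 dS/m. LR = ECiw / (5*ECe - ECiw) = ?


LR = ECiw / (5*ECe - ECiw)
LR = 0.36 / (5*10.7 - 0.36)
LR = 0.36 / 53.1400

0.0068


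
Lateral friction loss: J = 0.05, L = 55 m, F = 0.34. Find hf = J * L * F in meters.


hf = J * L * F = 0.05 * 55 * 0.34 = 0.9350 m

0.9350 m


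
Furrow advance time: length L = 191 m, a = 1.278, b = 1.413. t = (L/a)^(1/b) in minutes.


t = (L/a)^(1/b)
t = (191/1.278)^(1/1.413)
t = 149.452269^(1/1.413)

34.5880 min


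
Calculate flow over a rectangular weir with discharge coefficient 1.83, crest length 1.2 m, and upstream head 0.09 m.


Q = C * L * H^(3/2) = 1.83 * 1.2 * 0.09^1.5 = 1.83 * 1.2 * 0.027000

0.0593 m^3/s


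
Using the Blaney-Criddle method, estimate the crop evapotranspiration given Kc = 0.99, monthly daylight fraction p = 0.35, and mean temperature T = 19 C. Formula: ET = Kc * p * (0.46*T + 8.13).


ET = Kc * p * (0.46*T + 8.13)
ET = 0.99 * 0.35 * (0.46*19 + 8.13)
ET = 0.99 * 0.35 * 16.8700

5.8455 mm/day


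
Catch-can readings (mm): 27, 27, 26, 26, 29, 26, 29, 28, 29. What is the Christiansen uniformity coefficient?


mean = 27.444444 mm
MAD = 1.160494 mm
CU = (1 - 1.160494/27.444444)*100

95.7715 %


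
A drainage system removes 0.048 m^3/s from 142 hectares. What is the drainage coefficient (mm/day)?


DC = Q * 86400 / (A * 10000) * 1000
DC = 0.048 * 86400 / (142 * 10000) * 1000
DC = 4147200.0000 / 1420000

2.9206 mm/day


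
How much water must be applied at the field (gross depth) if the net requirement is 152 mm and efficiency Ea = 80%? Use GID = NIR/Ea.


Ea = 80% = 0.8
GID = NIR / Ea = 152 / 0.8 = 190.0000 mm

190.0000 mm


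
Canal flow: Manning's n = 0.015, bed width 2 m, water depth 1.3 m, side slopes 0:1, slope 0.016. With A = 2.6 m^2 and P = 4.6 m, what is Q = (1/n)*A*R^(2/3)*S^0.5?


R = A/P = 2.6/4.6 = 0.565217
Q = (1/0.015) * 2.6 * 0.565217^(2/3) * 0.016^0.5

14.9883 m^3/s


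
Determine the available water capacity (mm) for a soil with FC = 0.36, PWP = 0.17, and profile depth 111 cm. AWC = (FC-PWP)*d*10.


AWC = (FC - PWP) * d * 10
AWC = (0.36 - 0.17) * 111 * 10
AWC = 0.1900 * 111 * 10

210.9000 mm


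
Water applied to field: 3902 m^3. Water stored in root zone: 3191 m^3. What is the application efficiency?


Ea = V_root / V_field * 100 = 3191 / 3902 * 100 = 81.7786%

81.7786 %


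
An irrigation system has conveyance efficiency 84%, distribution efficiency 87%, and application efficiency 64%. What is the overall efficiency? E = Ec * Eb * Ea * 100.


Ec = 0.84, Eb = 0.87, Ea = 0.64
E = 0.84 * 0.87 * 0.64 * 100 = 46.7712%

46.7712 %


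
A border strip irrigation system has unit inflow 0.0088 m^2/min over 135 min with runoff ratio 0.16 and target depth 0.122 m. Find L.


L = q*t/((1+r)*Z)
L = 0.0088*135/((1+0.16)*0.122)
L = 1.188/0.14152

8.3946 m


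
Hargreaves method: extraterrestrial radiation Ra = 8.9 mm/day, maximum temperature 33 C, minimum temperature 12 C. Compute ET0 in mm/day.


Tmean = (Tmax + Tmin)/2 = (33 + 12)/2 = 22.5
ET0 = 0.0023 * 8.9 * (22.5 + 17.8) * sqrt(33 - 12)
ET0 = 0.0023 * 8.9 * 40.3 * 4.582576

3.7804 mm/day


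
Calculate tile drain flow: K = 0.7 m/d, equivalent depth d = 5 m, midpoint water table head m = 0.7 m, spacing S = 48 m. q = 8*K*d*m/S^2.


q = 8*K*d*m/S^2
q = 8*0.7*5*0.7/48^2
q = 19.6000 / 2304

0.0085 m/d


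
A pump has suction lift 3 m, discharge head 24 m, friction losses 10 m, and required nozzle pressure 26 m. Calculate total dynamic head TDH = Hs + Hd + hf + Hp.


TDH = Hs + Hd + hf + Hp = 3 + 24 + 10 + 26 = 63

63 m


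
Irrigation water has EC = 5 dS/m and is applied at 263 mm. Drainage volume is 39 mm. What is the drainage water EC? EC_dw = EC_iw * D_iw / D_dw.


EC_dw = EC_iw * D_iw / D_dw
EC_dw = 5 * 263 / 39
EC_dw = 1315 / 39

33.7179 dS/m


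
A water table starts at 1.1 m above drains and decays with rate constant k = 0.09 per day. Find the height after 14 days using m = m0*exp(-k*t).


m = m0 * exp(-k*t)
m = 1.1 * exp(-0.09 * 14)
m = 1.1 * exp(-1.2600)

0.3120 m


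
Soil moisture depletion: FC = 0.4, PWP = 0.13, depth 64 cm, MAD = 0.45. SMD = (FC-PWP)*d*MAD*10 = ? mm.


SMD = (FC - PWP) * d * MAD * 10
SMD = (0.4 - 0.13) * 64 * 0.45 * 10
SMD = 0.2700 * 64 * 0.45 * 10

77.7600 mm


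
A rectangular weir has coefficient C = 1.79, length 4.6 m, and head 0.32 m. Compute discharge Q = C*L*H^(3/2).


Q = C * L * H^(3/2) = 1.79 * 4.6 * 0.32^1.5 = 1.79 * 4.6 * 0.181019

1.4905 m^3/s


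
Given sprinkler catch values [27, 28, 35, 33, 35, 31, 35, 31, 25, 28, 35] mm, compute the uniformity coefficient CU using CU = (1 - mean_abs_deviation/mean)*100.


mean = 31.181818 mm
MAD = 3.107438 mm
CU = (1 - 3.107438/31.181818)*100

90.0345 %


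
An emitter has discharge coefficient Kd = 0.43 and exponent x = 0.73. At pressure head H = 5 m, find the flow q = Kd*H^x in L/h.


q = Kd * H^x = 0.43 * 5^0.73 = 0.43 * 3.237786

1.3922 L/h


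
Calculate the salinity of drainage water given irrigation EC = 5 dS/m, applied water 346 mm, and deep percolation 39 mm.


EC_dw = EC_iw * D_iw / D_dw
EC_dw = 5 * 346 / 39
EC_dw = 1730 / 39

44.3590 dS/m


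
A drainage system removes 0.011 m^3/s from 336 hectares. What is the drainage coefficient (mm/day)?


DC = Q * 86400 / (A * 10000) * 1000
DC = 0.011 * 86400 / (336 * 10000) * 1000
DC = 950400.0000 / 3360000

0.2829 mm/day


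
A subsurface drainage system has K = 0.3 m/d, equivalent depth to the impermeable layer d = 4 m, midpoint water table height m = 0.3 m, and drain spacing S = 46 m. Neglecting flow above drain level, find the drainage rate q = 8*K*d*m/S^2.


q = 8*K*d*m/S^2
q = 8*0.3*4*0.3/46^2
q = 2.8800 / 2116

0.0014 m/d


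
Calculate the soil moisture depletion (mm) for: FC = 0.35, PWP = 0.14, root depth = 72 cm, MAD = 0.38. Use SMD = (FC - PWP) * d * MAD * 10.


SMD = (FC - PWP) * d * MAD * 10
SMD = (0.35 - 0.14) * 72 * 0.38 * 10
SMD = 0.2100 * 72 * 0.38 * 10

57.4560 mm


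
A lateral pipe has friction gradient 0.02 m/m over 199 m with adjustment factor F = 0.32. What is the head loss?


hf = J * L * F = 0.02 * 199 * 0.32 = 1.2736 m

1.2736 m


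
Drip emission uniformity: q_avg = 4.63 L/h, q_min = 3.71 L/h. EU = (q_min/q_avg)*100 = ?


EU = (q_min/q_avg)*100 = (3.71/4.63)*100 = 80.1296%

80.1296 %


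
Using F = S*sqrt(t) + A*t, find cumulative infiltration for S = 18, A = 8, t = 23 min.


F = S*sqrt(t) + A*t
F = 18*sqrt(23) + 8*23
F = 18*4.795832 + 184

270.3250 mm


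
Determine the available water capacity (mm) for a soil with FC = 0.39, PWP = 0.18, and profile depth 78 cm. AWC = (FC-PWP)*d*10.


AWC = (FC - PWP) * d * 10
AWC = (0.39 - 0.18) * 78 * 10
AWC = 0.2100 * 78 * 10

163.8000 mm


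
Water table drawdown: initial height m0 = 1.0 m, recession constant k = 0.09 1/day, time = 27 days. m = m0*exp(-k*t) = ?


m = m0 * exp(-k*t)
m = 1.0 * exp(-0.09 * 27)
m = 1.0 * exp(-2.4300)

0.0880 m


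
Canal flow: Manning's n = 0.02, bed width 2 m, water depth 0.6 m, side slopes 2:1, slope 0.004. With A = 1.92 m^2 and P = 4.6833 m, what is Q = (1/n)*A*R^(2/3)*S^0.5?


R = A/P = 1.92/4.6833 = 0.409967
Q = (1/0.02) * 1.92 * 0.409967^(2/3) * 0.004^0.5

3.3507 m^3/s


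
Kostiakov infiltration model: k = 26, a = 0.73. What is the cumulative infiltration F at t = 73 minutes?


F = k * t^a = 26 * 73^0.73
F = 26 * 22.920584

595.9352 mm


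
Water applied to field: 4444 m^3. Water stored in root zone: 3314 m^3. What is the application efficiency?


Ea = V_root / V_field * 100 = 3314 / 4444 * 100 = 74.5725%

74.5725 %


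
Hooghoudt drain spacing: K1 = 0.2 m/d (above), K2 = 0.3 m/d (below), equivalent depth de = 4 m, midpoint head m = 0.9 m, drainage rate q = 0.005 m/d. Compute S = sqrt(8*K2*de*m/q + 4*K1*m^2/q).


S^2 = 8*K2*de*m/q + 4*K1*m^2/q
S^2 = 8*0.3*4*0.9/0.005 + 4*0.2*0.9^2/0.005
S = sqrt(1857.6000)

43.0999 m


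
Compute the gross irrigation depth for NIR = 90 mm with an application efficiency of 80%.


Ea = 80% = 0.8
GID = NIR / Ea = 90 / 0.8 = 112.5000 mm

112.5000 mm


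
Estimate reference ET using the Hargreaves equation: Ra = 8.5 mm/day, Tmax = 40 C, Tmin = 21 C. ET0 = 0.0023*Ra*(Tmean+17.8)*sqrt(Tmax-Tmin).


Tmean = (Tmax + Tmin)/2 = (40 + 21)/2 = 30.5
ET0 = 0.0023 * 8.5 * (30.5 + 17.8) * sqrt(40 - 21)
ET0 = 0.0023 * 8.5 * 48.3 * 4.358899

4.1160 mm/day


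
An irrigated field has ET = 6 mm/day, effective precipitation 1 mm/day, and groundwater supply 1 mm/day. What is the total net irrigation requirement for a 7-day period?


Daily deficit = ET - Pe - GW = 6 - 1 - 1 = 4 mm/day
NIR = 4 * 7 = 28 mm

28.0000 mm


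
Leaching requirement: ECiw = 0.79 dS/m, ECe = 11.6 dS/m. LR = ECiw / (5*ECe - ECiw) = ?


LR = ECiw / (5*ECe - ECiw)
LR = 0.79 / (5*11.6 - 0.79)
LR = 0.79 / 57.2100

0.0138


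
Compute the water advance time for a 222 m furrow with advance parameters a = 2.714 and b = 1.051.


t = (L/a)^(1/b)
t = (222/2.714)^(1/1.051)
t = 81.798084^(1/1.051)

66.0582 min


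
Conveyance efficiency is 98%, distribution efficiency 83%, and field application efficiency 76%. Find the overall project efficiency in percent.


Ec = 0.98, Eb = 0.83, Ea = 0.76
E = 0.98 * 0.83 * 0.76 * 100 = 61.8184%

61.8184 %


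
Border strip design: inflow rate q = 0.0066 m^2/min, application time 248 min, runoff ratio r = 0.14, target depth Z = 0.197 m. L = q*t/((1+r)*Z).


L = q*t/((1+r)*Z)
L = 0.0066*248/((1+0.14)*0.197)
L = 1.6368/0.22458

7.2883 m


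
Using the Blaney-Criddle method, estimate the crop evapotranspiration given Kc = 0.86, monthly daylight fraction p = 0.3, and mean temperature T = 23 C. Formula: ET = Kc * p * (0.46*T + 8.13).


ET = Kc * p * (0.46*T + 8.13)
ET = 0.86 * 0.3 * (0.46*23 + 8.13)
ET = 0.86 * 0.3 * 18.7100

4.8272 mm/day


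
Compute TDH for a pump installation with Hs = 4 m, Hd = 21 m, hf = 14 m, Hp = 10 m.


TDH = Hs + Hd + hf + Hp = 4 + 21 + 14 + 10 = 49

49 m


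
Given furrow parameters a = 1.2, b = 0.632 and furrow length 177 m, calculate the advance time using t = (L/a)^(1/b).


t = (L/a)^(1/b)
t = (177/1.2)^(1/0.632)
t = 147.500000^(1/0.632)

2701.6740 min


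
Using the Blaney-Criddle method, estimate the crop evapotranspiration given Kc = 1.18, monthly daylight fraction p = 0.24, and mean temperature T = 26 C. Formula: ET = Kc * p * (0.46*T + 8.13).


ET = Kc * p * (0.46*T + 8.13)
ET = 1.18 * 0.24 * (0.46*26 + 8.13)
ET = 1.18 * 0.24 * 20.0900

5.6895 mm/day


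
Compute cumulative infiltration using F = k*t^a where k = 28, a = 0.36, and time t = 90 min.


F = k * t^a = 28 * 90^0.36
F = 28 * 5.052744

141.4768 mm


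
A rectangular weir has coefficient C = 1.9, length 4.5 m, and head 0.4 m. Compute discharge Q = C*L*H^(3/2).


Q = C * L * H^(3/2) = 1.9 * 4.5 * 0.4^1.5 = 1.9 * 4.5 * 0.252982

2.1630 m^3/s


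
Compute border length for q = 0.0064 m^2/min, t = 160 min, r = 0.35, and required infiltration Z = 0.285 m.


L = q*t/((1+r)*Z)
L = 0.0064*160/((1+0.35)*0.285)
L = 1.024/0.38475

2.6615 m


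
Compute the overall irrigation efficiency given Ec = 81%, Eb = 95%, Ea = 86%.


Ec = 0.81, Eb = 0.95, Ea = 0.86
E = 0.81 * 0.95 * 0.86 * 100 = 66.1770%

66.1770 %


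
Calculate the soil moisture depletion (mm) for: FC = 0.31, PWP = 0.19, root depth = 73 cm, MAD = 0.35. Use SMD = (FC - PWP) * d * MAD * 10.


SMD = (FC - PWP) * d * MAD * 10
SMD = (0.31 - 0.19) * 73 * 0.35 * 10
SMD = 0.1200 * 73 * 0.35 * 10

30.6600 mm


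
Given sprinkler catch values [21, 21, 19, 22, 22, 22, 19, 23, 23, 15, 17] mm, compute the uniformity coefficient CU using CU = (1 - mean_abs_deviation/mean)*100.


mean = 20.363636 mm
MAD = 2.082645 mm
CU = (1 - 2.082645/20.363636)*100

89.7727 %


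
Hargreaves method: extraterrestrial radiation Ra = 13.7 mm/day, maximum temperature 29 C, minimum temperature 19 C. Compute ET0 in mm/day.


Tmean = (Tmax + Tmin)/2 = (29 + 19)/2 = 24.0
ET0 = 0.0023 * 13.7 * (24.0 + 17.8) * sqrt(29 - 19)
ET0 = 0.0023 * 13.7 * 41.8 * 3.162278

4.1651 mm/day


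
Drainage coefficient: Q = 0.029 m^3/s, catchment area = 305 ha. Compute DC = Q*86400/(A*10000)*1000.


DC = Q * 86400 / (A * 10000) * 1000
DC = 0.029 * 86400 / (305 * 10000) * 1000
DC = 2505600.0000 / 3050000

0.8215 mm/day


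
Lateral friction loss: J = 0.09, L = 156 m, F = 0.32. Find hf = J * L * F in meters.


hf = J * L * F = 0.09 * 156 * 0.32 = 4.4928 m

4.4928 m


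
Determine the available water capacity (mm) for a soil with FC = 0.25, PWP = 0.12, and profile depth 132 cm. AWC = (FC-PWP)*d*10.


AWC = (FC - PWP) * d * 10
AWC = (0.25 - 0.12) * 132 * 10
AWC = 0.1300 * 132 * 10

171.6000 mm


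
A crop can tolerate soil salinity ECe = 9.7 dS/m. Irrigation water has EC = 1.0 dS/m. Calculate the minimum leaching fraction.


LR = ECiw / (5*ECe - ECiw)
LR = 1.0 / (5*9.7 - 1.0)
LR = 1.0 / 47.5000

0.0211


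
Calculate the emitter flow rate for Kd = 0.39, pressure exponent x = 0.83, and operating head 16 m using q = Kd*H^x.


q = Kd * H^x = 0.39 * 16^0.83 = 0.39 * 9.986644

3.8948 L/h


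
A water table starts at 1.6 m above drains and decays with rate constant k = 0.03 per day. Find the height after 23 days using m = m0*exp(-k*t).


m = m0 * exp(-k*t)
m = 1.6 * exp(-0.03 * 23)
m = 1.6 * exp(-0.6900)

0.8025 m


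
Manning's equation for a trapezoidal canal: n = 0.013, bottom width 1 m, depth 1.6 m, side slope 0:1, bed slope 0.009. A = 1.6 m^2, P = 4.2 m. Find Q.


R = A/P = 1.6/4.2 = 0.380952
Q = (1/0.013) * 1.6 * 0.380952^(2/3) * 0.009^0.5

6.1359 m^3/s


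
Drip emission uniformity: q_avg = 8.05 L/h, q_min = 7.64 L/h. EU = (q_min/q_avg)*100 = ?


EU = (q_min/q_avg)*100 = (7.64/8.05)*100 = 94.9068%

94.9068 %


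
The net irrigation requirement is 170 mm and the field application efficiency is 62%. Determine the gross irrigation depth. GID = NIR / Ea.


Ea = 62% = 0.62
GID = NIR / Ea = 170 / 0.62 = 274.1935 mm

274.1935 mm


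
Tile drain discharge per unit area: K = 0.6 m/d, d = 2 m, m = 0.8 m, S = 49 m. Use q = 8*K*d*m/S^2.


q = 8*K*d*m/S^2
q = 8*0.6*2*0.8/49^2
q = 7.6800 / 2401

0.0032 m/d


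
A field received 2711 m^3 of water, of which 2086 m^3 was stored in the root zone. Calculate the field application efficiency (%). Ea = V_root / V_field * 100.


Ea = V_root / V_field * 100 = 2086 / 2711 * 100 = 76.9458%

76.9458 %


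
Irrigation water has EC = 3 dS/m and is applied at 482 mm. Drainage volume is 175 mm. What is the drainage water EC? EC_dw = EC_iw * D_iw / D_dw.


EC_dw = EC_iw * D_iw / D_dw
EC_dw = 3 * 482 / 175
EC_dw = 1446 / 175

8.2629 dS/m


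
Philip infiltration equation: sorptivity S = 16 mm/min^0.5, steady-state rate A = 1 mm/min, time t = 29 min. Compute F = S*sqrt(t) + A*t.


F = S*sqrt(t) + A*t
F = 16*sqrt(29) + 1*29
F = 16*5.385165 + 29

115.1626 mm


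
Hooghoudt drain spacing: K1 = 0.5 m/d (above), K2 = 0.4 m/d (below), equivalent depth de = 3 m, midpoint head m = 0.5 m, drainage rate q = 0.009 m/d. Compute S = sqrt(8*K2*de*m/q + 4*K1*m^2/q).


S^2 = 8*K2*de*m/q + 4*K1*m^2/q
S^2 = 8*0.4*3*0.5/0.009 + 4*0.5*0.5^2/0.009
S = sqrt(588.8889)

24.2670 m


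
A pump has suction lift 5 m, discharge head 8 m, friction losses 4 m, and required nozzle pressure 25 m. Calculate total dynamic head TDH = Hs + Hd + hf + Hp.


TDH = Hs + Hd + hf + Hp = 5 + 8 + 4 + 25 = 42

42 m


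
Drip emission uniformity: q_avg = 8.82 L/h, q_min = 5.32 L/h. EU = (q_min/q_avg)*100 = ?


EU = (q_min/q_avg)*100 = (5.32/8.82)*100 = 60.3175%

60.3175 %


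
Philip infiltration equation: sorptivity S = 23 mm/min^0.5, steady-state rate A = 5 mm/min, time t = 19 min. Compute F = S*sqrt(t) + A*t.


F = S*sqrt(t) + A*t
F = 23*sqrt(19) + 5*19
F = 23*4.358899 + 95

195.2547 mm


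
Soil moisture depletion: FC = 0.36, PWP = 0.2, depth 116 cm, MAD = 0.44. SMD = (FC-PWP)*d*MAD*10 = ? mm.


SMD = (FC - PWP) * d * MAD * 10
SMD = (0.36 - 0.2) * 116 * 0.44 * 10
SMD = 0.1600 * 116 * 0.44 * 10

81.6640 mm


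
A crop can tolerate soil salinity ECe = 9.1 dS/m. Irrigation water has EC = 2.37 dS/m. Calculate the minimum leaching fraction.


LR = ECiw / (5*ECe - ECiw)
LR = 2.37 / (5*9.1 - 2.37)
LR = 2.37 / 43.1300

0.0550


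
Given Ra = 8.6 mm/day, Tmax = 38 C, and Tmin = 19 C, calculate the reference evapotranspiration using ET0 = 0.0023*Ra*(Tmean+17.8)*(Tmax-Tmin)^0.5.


Tmean = (Tmax + Tmin)/2 = (38 + 19)/2 = 28.5
ET0 = 0.0023 * 8.6 * (28.5 + 17.8) * sqrt(38 - 19)
ET0 = 0.0023 * 8.6 * 46.3 * 4.358899

3.9919 mm/day


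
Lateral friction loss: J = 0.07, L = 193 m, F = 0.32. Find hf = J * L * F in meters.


hf = J * L * F = 0.07 * 193 * 0.32 = 4.3232 m

4.3232 m


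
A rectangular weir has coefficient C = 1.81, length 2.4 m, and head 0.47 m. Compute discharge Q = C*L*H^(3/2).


Q = C * L * H^(3/2) = 1.81 * 2.4 * 0.47^1.5 = 1.81 * 2.4 * 0.322216

1.3997 m^3/s


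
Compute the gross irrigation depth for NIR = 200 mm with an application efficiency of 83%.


Ea = 83% = 0.83
GID = NIR / Ea = 200 / 0.83 = 240.9639 mm

240.9639 mm


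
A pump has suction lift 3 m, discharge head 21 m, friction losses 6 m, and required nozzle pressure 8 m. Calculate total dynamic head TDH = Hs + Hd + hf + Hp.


TDH = Hs + Hd + hf + Hp = 3 + 21 + 6 + 8 = 38

38 m


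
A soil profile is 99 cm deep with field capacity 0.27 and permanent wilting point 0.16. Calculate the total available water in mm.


AWC = (FC - PWP) * d * 10
AWC = (0.27 - 0.16) * 99 * 10
AWC = 0.1100 * 99 * 10

108.9000 mm


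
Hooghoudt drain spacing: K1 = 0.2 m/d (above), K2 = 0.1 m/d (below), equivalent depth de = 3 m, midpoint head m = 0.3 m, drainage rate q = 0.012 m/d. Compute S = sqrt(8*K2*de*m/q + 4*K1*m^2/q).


S^2 = 8*K2*de*m/q + 4*K1*m^2/q
S^2 = 8*0.1*3*0.3/0.012 + 4*0.2*0.3^2/0.012
S = sqrt(66.0000)

8.1240 m


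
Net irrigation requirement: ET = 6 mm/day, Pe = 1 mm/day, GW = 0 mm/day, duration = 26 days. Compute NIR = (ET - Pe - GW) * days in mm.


Daily deficit = ET - Pe - GW = 6 - 1 - 0 = 5 mm/day
NIR = 5 * 26 = 130 mm

130.0000 mm


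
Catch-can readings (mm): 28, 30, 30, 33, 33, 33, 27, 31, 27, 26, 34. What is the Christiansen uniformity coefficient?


mean = 30.181818 mm
MAD = 2.380165 mm
CU = (1 - 2.380165/30.181818)*100

92.1139 %


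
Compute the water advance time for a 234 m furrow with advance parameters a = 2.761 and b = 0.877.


t = (L/a)^(1/b)
t = (234/2.761)^(1/0.877)
t = 84.751901^(1/0.877)

157.9698 min


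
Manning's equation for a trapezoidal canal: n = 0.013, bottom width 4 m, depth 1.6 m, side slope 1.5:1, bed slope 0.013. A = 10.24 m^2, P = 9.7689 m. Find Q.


R = A/P = 10.24/9.7689 = 1.048224
Q = (1/0.013) * 10.24 * 1.048224^(2/3) * 0.013^0.5

92.6754 m^3/s


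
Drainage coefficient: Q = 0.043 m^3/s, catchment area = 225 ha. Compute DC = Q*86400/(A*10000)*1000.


DC = Q * 86400 / (A * 10000) * 1000
DC = 0.043 * 86400 / (225 * 10000) * 1000
DC = 3715200.0000 / 2250000

1.6512 mm/day


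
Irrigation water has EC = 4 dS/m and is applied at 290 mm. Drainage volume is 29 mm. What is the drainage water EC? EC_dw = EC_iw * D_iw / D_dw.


EC_dw = EC_iw * D_iw / D_dw
EC_dw = 4 * 290 / 29
EC_dw = 1160 / 29

40.0000 dS/m


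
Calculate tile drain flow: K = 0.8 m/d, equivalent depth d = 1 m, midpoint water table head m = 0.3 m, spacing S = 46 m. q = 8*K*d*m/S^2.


q = 8*K*d*m/S^2
q = 8*0.8*1*0.3/46^2
q = 1.9200 / 2116

9.0737e-04 m/d


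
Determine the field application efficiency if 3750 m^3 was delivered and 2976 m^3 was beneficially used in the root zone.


Ea = V_root / V_field * 100 = 2976 / 3750 * 100 = 79.3600%

79.3600 %


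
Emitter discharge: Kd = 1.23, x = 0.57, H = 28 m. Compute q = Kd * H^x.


q = Kd * H^x = 1.23 * 28^0.57 = 1.23 * 6.681594

8.2184 L/h


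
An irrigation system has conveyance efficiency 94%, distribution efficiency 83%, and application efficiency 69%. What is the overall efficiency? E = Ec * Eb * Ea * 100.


Ec = 0.94, Eb = 0.83, Ea = 0.69
E = 0.94 * 0.83 * 0.69 * 100 = 53.8338%

53.8338 %


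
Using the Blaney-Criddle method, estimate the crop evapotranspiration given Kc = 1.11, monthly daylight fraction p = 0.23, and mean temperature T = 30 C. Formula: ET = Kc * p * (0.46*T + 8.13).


ET = Kc * p * (0.46*T + 8.13)
ET = 1.11 * 0.23 * (0.46*30 + 8.13)
ET = 1.11 * 0.23 * 21.9300

5.5987 mm/day


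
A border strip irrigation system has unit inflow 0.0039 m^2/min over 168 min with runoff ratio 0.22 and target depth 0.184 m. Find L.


L = q*t/((1+r)*Z)
L = 0.0039*168/((1+0.22)*0.184)
L = 0.6552/0.22448

2.9187 m


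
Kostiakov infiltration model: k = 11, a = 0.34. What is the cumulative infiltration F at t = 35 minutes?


F = k * t^a = 11 * 35^0.34
F = 11 * 3.349524

36.8448 mm


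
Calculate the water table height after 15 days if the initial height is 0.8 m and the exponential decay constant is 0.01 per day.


m = m0 * exp(-k*t)
m = 0.8 * exp(-0.01 * 15)
m = 0.8 * exp(-0.1500)

0.6886 m


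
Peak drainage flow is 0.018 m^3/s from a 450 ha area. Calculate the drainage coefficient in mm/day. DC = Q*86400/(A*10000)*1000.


DC = Q * 86400 / (A * 10000) * 1000
DC = 0.018 * 86400 / (450 * 10000) * 1000
DC = 1555200.0000 / 4500000

0.3456 mm/day


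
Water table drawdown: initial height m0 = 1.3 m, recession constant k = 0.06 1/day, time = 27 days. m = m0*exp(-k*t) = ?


m = m0 * exp(-k*t)
m = 1.3 * exp(-0.06 * 27)
m = 1.3 * exp(-1.6200)

0.2573 m


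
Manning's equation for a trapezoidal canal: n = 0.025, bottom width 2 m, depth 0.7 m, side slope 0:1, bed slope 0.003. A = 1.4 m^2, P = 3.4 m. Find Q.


R = A/P = 1.4/3.4 = 0.411765
Q = (1/0.025) * 1.4 * 0.411765^(2/3) * 0.003^0.5

1.6977 m^3/s


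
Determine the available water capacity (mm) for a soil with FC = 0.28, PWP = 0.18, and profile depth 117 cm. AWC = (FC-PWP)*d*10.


AWC = (FC - PWP) * d * 10
AWC = (0.28 - 0.18) * 117 * 10
AWC = 0.1000 * 117 * 10

117.0000 mm


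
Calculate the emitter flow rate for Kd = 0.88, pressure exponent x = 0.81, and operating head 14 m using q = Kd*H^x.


q = Kd * H^x = 0.88 * 14^0.81 = 0.88 * 8.479372

7.4618 L/h


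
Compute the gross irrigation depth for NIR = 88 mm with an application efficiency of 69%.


Ea = 69% = 0.69
GID = NIR / Ea = 88 / 0.69 = 127.5362 mm

127.5362 mm


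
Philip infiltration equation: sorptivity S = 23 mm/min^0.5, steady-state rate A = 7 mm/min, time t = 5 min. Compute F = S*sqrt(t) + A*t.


F = S*sqrt(t) + A*t
F = 23*sqrt(5) + 7*5
F = 23*2.236068 + 35

86.4296 mm


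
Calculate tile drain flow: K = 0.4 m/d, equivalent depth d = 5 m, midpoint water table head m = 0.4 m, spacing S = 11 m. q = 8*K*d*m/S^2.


q = 8*K*d*m/S^2
q = 8*0.4*5*0.4/11^2
q = 6.4000 / 121

0.0529 m/d


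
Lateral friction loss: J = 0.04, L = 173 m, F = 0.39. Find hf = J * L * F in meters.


hf = J * L * F = 0.04 * 173 * 0.39 = 2.6988 m

2.6988 m


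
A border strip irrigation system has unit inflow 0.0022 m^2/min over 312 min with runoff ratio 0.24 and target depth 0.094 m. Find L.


L = q*t/((1+r)*Z)
L = 0.0022*312/((1+0.24)*0.094)
L = 0.6864/0.11656

5.8888 m


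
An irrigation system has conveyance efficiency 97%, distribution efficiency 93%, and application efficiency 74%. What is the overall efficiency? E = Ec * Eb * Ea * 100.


Ec = 0.97, Eb = 0.93, Ea = 0.74
E = 0.97 * 0.93 * 0.74 * 100 = 66.7554%

66.7554 %


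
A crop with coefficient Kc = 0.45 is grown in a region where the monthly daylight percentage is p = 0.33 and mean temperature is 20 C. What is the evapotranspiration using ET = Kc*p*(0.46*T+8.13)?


ET = Kc * p * (0.46*T + 8.13)
ET = 0.45 * 0.33 * (0.46*20 + 8.13)
ET = 0.45 * 0.33 * 17.3300

2.5735 mm/day


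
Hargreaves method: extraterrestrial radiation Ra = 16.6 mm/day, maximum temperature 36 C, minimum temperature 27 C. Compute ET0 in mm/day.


Tmean = (Tmax + Tmin)/2 = (36 + 27)/2 = 31.5
ET0 = 0.0023 * 16.6 * (31.5 + 17.8) * sqrt(36 - 27)
ET0 = 0.0023 * 16.6 * 49.3 * 3.000000

5.6468 mm/day


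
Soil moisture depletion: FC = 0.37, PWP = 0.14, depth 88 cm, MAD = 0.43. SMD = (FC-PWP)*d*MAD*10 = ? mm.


SMD = (FC - PWP) * d * MAD * 10
SMD = (0.37 - 0.14) * 88 * 0.43 * 10
SMD = 0.2300 * 88 * 0.43 * 10

87.0320 mm


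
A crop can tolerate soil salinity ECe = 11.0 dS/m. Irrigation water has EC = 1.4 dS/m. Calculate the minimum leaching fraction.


LR = ECiw / (5*ECe - ECiw)
LR = 1.4 / (5*11.0 - 1.4)
LR = 1.4 / 53.6000

0.0261


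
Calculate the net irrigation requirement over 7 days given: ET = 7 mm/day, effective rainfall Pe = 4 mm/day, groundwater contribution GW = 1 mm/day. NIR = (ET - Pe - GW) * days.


Daily deficit = ET - Pe - GW = 7 - 4 - 1 = 2 mm/day
NIR = 2 * 7 = 14 mm

14.0000 mm


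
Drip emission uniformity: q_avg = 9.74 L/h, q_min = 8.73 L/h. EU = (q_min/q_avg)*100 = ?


EU = (q_min/q_avg)*100 = (8.73/9.74)*100 = 89.6304%

89.6304 %


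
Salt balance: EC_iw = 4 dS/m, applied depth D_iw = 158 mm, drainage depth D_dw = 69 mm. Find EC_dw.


EC_dw = EC_iw * D_iw / D_dw
EC_dw = 4 * 158 / 69
EC_dw = 632 / 69

9.1594 dS/m


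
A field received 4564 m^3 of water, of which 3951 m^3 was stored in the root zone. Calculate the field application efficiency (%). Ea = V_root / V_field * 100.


Ea = V_root / V_field * 100 = 3951 / 4564 * 100 = 86.5688%

86.5688 %


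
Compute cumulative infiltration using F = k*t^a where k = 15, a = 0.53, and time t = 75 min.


F = k * t^a = 15 * 75^0.53
F = 15 * 9.857856

147.8678 mm


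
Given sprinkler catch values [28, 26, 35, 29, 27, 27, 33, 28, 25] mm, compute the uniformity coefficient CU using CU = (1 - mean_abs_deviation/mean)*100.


mean = 28.666667 mm
MAD = 2.444444 mm
CU = (1 - 2.444444/28.666667)*100

91.4729 %


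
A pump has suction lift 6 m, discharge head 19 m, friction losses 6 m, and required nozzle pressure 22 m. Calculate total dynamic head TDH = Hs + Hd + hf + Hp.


TDH = Hs + Hd + hf + Hp = 6 + 19 + 6 + 22 = 53

53 m


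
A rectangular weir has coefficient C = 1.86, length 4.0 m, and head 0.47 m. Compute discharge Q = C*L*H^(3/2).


Q = C * L * H^(3/2) = 1.86 * 4.0 * 0.47^1.5 = 1.86 * 4.0 * 0.322216

2.3973 m^3/s


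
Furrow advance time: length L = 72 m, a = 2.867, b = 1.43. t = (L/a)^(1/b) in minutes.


t = (L/a)^(1/b)
t = (72/2.867)^(1/1.43)
t = 25.113359^(1/1.43)

9.5270 min


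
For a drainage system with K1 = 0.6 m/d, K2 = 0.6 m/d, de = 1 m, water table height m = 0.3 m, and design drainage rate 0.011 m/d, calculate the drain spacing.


S^2 = 8*K2*de*m/q + 4*K1*m^2/q
S^2 = 8*0.6*1*0.3/0.011 + 4*0.6*0.3^2/0.011
S = sqrt(150.5455)

12.2697 m


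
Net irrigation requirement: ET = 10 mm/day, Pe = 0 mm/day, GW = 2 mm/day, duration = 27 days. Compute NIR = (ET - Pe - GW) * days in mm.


Daily deficit = ET - Pe - GW = 10 - 0 - 2 = 8 mm/day
NIR = 8 * 27 = 216 mm

216.0000 mm


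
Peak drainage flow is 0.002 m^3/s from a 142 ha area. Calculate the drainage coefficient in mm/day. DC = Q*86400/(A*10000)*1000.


DC = Q * 86400 / (A * 10000) * 1000
DC = 0.002 * 86400 / (142 * 10000) * 1000
DC = 172800.0000 / 1420000

0.1217 mm/day


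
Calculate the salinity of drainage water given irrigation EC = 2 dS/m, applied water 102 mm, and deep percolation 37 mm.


EC_dw = EC_iw * D_iw / D_dw
EC_dw = 2 * 102 / 37
EC_dw = 204 / 37

5.5135 dS/m


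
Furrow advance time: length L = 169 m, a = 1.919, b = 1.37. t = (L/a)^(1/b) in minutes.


t = (L/a)^(1/b)
t = (169/1.919)^(1/1.37)
t = 88.066701^(1/1.37)

26.2767 min


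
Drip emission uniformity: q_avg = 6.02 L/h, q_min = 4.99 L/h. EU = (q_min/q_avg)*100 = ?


EU = (q_min/q_avg)*100 = (4.99/6.02)*100 = 82.8904%

82.8904 %


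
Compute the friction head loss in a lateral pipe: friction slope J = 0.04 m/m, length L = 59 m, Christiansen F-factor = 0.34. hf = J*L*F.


hf = J * L * F = 0.04 * 59 * 0.34 = 0.8024 m

0.8024 m
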